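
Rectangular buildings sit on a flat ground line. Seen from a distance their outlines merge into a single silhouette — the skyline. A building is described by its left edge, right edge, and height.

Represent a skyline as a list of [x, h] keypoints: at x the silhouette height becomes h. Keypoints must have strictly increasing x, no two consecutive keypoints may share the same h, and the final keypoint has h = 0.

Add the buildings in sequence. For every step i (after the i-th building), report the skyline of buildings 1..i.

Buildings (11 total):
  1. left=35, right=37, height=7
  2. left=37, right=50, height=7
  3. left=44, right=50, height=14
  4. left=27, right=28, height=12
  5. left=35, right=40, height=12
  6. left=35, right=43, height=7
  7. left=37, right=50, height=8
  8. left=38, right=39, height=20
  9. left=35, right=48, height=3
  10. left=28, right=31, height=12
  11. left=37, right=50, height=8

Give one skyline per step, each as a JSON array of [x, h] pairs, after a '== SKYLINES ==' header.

== SKYLINES ==
[[35,7],[37,0]]
[[35,7],[50,0]]
[[35,7],[44,14],[50,0]]
[[27,12],[28,0],[35,7],[44,14],[50,0]]
[[27,12],[28,0],[35,12],[40,7],[44,14],[50,0]]
[[27,12],[28,0],[35,12],[40,7],[44,14],[50,0]]
[[27,12],[28,0],[35,12],[40,8],[44,14],[50,0]]
[[27,12],[28,0],[35,12],[38,20],[39,12],[40,8],[44,14],[50,0]]
[[27,12],[28,0],[35,12],[38,20],[39,12],[40,8],[44,14],[50,0]]
[[27,12],[31,0],[35,12],[38,20],[39,12],[40,8],[44,14],[50,0]]
[[27,12],[31,0],[35,12],[38,20],[39,12],[40,8],[44,14],[50,0]]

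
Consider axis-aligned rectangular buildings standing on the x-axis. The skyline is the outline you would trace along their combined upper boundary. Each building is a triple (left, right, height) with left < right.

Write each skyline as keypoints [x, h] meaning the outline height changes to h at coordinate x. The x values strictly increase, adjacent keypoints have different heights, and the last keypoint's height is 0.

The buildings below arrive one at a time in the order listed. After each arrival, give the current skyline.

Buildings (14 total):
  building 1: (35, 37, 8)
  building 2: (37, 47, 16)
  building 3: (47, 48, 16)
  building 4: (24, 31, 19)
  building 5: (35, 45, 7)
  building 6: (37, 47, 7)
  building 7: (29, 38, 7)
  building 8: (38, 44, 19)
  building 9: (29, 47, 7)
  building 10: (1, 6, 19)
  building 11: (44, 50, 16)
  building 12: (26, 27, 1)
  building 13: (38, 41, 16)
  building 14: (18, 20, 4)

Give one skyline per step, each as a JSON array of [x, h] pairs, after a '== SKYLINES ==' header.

== SKYLINES ==
[[35,8],[37,0]]
[[35,8],[37,16],[47,0]]
[[35,8],[37,16],[48,0]]
[[24,19],[31,0],[35,8],[37,16],[48,0]]
[[24,19],[31,0],[35,8],[37,16],[48,0]]
[[24,19],[31,0],[35,8],[37,16],[48,0]]
[[24,19],[31,7],[35,8],[37,16],[48,0]]
[[24,19],[31,7],[35,8],[37,16],[38,19],[44,16],[48,0]]
[[24,19],[31,7],[35,8],[37,16],[38,19],[44,16],[48,0]]
[[1,19],[6,0],[24,19],[31,7],[35,8],[37,16],[38,19],[44,16],[48,0]]
[[1,19],[6,0],[24,19],[31,7],[35,8],[37,16],[38,19],[44,16],[50,0]]
[[1,19],[6,0],[24,19],[31,7],[35,8],[37,16],[38,19],[44,16],[50,0]]
[[1,19],[6,0],[24,19],[31,7],[35,8],[37,16],[38,19],[44,16],[50,0]]
[[1,19],[6,0],[18,4],[20,0],[24,19],[31,7],[35,8],[37,16],[38,19],[44,16],[50,0]]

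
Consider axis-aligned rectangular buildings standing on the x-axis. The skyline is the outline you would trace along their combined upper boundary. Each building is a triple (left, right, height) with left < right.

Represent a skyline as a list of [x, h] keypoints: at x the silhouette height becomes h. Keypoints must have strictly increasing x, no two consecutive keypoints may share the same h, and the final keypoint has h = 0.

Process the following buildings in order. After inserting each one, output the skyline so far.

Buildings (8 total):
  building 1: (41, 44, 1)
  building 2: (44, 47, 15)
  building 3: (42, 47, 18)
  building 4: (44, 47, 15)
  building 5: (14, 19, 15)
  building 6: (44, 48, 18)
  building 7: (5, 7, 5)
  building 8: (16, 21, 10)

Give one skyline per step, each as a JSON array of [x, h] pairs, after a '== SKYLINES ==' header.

== SKYLINES ==
[[41,1],[44,0]]
[[41,1],[44,15],[47,0]]
[[41,1],[42,18],[47,0]]
[[41,1],[42,18],[47,0]]
[[14,15],[19,0],[41,1],[42,18],[47,0]]
[[14,15],[19,0],[41,1],[42,18],[48,0]]
[[5,5],[7,0],[14,15],[19,0],[41,1],[42,18],[48,0]]
[[5,5],[7,0],[14,15],[19,10],[21,0],[41,1],[42,18],[48,0]]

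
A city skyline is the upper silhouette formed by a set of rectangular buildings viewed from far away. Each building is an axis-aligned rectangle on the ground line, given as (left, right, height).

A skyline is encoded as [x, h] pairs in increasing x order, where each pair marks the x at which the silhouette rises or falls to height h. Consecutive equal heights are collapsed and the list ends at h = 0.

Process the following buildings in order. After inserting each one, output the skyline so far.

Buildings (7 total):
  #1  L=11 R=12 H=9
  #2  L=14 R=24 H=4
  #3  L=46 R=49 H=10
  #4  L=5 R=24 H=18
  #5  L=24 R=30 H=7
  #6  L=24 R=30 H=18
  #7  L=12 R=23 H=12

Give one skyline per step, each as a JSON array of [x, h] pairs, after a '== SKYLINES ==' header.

== SKYLINES ==
[[11,9],[12,0]]
[[11,9],[12,0],[14,4],[24,0]]
[[11,9],[12,0],[14,4],[24,0],[46,10],[49,0]]
[[5,18],[24,0],[46,10],[49,0]]
[[5,18],[24,7],[30,0],[46,10],[49,0]]
[[5,18],[30,0],[46,10],[49,0]]
[[5,18],[30,0],[46,10],[49,0]]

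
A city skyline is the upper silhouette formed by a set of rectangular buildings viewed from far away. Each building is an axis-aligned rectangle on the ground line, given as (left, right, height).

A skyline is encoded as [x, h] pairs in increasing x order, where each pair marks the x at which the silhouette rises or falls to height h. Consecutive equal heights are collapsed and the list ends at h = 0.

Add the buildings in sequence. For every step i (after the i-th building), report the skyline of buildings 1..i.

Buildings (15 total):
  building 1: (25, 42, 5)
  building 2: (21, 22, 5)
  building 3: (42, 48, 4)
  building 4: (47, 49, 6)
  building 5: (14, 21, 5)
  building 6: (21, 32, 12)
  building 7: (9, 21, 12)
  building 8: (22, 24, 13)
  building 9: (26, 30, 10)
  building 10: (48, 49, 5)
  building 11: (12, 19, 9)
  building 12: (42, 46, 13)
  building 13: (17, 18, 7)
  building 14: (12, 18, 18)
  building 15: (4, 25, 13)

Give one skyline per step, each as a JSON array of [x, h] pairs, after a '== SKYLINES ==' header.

== SKYLINES ==
[[25,5],[42,0]]
[[21,5],[22,0],[25,5],[42,0]]
[[21,5],[22,0],[25,5],[42,4],[48,0]]
[[21,5],[22,0],[25,5],[42,4],[47,6],[49,0]]
[[14,5],[22,0],[25,5],[42,4],[47,6],[49,0]]
[[14,5],[21,12],[32,5],[42,4],[47,6],[49,0]]
[[9,12],[32,5],[42,4],[47,6],[49,0]]
[[9,12],[22,13],[24,12],[32,5],[42,4],[47,6],[49,0]]
[[9,12],[22,13],[24,12],[32,5],[42,4],[47,6],[49,0]]
[[9,12],[22,13],[24,12],[32,5],[42,4],[47,6],[49,0]]
[[9,12],[22,13],[24,12],[32,5],[42,4],[47,6],[49,0]]
[[9,12],[22,13],[24,12],[32,5],[42,13],[46,4],[47,6],[49,0]]
[[9,12],[22,13],[24,12],[32,5],[42,13],[46,4],[47,6],[49,0]]
[[9,12],[12,18],[18,12],[22,13],[24,12],[32,5],[42,13],[46,4],[47,6],[49,0]]
[[4,13],[12,18],[18,13],[25,12],[32,5],[42,13],[46,4],[47,6],[49,0]]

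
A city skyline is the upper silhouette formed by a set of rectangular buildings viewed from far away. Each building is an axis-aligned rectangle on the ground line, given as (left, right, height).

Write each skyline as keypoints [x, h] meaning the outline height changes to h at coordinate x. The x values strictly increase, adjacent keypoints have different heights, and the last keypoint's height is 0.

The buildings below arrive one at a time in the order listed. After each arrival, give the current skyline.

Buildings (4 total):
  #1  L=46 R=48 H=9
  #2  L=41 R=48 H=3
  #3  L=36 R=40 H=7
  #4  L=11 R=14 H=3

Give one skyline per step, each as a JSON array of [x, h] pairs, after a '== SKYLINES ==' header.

== SKYLINES ==
[[46,9],[48,0]]
[[41,3],[46,9],[48,0]]
[[36,7],[40,0],[41,3],[46,9],[48,0]]
[[11,3],[14,0],[36,7],[40,0],[41,3],[46,9],[48,0]]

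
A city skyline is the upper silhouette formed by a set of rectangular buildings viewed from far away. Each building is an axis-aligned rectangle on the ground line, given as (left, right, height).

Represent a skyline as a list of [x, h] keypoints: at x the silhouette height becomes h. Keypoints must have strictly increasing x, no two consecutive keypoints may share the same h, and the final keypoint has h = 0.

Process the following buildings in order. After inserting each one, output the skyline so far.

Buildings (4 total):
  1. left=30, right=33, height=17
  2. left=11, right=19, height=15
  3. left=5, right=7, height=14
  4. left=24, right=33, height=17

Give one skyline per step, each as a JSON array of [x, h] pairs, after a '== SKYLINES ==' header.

== SKYLINES ==
[[30,17],[33,0]]
[[11,15],[19,0],[30,17],[33,0]]
[[5,14],[7,0],[11,15],[19,0],[30,17],[33,0]]
[[5,14],[7,0],[11,15],[19,0],[24,17],[33,0]]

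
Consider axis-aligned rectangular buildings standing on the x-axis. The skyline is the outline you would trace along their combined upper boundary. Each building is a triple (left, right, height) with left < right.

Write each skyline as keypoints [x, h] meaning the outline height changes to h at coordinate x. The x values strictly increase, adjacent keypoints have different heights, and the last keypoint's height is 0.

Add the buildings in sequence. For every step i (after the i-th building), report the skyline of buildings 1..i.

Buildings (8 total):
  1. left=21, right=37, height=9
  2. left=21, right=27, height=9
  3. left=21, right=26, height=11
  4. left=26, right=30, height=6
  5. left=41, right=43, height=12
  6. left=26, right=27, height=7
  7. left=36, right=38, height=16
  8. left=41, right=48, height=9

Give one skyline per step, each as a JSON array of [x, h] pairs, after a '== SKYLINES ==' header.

== SKYLINES ==
[[21,9],[37,0]]
[[21,9],[37,0]]
[[21,11],[26,9],[37,0]]
[[21,11],[26,9],[37,0]]
[[21,11],[26,9],[37,0],[41,12],[43,0]]
[[21,11],[26,9],[37,0],[41,12],[43,0]]
[[21,11],[26,9],[36,16],[38,0],[41,12],[43,0]]
[[21,11],[26,9],[36,16],[38,0],[41,12],[43,9],[48,0]]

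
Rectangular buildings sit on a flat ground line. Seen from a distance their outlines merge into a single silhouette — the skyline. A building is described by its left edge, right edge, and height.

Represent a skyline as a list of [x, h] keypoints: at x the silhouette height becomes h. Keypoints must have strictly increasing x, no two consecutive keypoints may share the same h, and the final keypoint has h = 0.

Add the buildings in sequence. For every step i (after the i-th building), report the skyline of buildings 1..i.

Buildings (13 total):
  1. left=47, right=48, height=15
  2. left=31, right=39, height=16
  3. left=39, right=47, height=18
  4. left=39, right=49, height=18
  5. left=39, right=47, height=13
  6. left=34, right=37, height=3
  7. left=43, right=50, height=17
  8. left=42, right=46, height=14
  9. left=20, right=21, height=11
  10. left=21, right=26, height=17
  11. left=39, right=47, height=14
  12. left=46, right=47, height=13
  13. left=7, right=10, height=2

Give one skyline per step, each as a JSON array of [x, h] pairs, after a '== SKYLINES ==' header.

== SKYLINES ==
[[47,15],[48,0]]
[[31,16],[39,0],[47,15],[48,0]]
[[31,16],[39,18],[47,15],[48,0]]
[[31,16],[39,18],[49,0]]
[[31,16],[39,18],[49,0]]
[[31,16],[39,18],[49,0]]
[[31,16],[39,18],[49,17],[50,0]]
[[31,16],[39,18],[49,17],[50,0]]
[[20,11],[21,0],[31,16],[39,18],[49,17],[50,0]]
[[20,11],[21,17],[26,0],[31,16],[39,18],[49,17],[50,0]]
[[20,11],[21,17],[26,0],[31,16],[39,18],[49,17],[50,0]]
[[20,11],[21,17],[26,0],[31,16],[39,18],[49,17],[50,0]]
[[7,2],[10,0],[20,11],[21,17],[26,0],[31,16],[39,18],[49,17],[50,0]]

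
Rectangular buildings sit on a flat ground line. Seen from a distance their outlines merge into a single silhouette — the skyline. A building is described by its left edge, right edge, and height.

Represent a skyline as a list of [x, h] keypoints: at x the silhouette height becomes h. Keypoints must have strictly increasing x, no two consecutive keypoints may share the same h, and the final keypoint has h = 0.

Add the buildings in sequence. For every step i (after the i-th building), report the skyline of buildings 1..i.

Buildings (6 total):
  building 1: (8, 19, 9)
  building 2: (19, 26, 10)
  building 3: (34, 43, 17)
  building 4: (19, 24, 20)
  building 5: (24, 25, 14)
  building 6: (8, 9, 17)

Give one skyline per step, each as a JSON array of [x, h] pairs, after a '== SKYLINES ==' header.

== SKYLINES ==
[[8,9],[19,0]]
[[8,9],[19,10],[26,0]]
[[8,9],[19,10],[26,0],[34,17],[43,0]]
[[8,9],[19,20],[24,10],[26,0],[34,17],[43,0]]
[[8,9],[19,20],[24,14],[25,10],[26,0],[34,17],[43,0]]
[[8,17],[9,9],[19,20],[24,14],[25,10],[26,0],[34,17],[43,0]]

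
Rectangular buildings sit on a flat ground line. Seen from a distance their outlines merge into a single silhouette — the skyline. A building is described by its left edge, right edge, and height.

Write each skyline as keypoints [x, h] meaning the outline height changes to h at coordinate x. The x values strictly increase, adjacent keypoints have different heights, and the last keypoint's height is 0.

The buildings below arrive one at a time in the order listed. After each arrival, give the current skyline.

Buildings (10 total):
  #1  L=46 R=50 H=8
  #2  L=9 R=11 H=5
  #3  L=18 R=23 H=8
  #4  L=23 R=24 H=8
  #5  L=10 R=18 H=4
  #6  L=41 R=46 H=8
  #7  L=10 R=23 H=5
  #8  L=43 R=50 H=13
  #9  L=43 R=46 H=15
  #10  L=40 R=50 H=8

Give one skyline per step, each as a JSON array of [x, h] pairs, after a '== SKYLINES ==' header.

== SKYLINES ==
[[46,8],[50,0]]
[[9,5],[11,0],[46,8],[50,0]]
[[9,5],[11,0],[18,8],[23,0],[46,8],[50,0]]
[[9,5],[11,0],[18,8],[24,0],[46,8],[50,0]]
[[9,5],[11,4],[18,8],[24,0],[46,8],[50,0]]
[[9,5],[11,4],[18,8],[24,0],[41,8],[50,0]]
[[9,5],[18,8],[24,0],[41,8],[50,0]]
[[9,5],[18,8],[24,0],[41,8],[43,13],[50,0]]
[[9,5],[18,8],[24,0],[41,8],[43,15],[46,13],[50,0]]
[[9,5],[18,8],[24,0],[40,8],[43,15],[46,13],[50,0]]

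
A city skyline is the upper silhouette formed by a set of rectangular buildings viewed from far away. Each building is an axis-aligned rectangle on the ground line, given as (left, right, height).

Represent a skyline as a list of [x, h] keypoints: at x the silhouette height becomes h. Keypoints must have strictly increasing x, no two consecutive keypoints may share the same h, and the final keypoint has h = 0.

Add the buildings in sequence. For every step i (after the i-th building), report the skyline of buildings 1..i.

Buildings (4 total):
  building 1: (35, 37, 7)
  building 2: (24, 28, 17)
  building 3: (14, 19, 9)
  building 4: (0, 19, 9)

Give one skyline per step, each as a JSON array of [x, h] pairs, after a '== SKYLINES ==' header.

== SKYLINES ==
[[35,7],[37,0]]
[[24,17],[28,0],[35,7],[37,0]]
[[14,9],[19,0],[24,17],[28,0],[35,7],[37,0]]
[[0,9],[19,0],[24,17],[28,0],[35,7],[37,0]]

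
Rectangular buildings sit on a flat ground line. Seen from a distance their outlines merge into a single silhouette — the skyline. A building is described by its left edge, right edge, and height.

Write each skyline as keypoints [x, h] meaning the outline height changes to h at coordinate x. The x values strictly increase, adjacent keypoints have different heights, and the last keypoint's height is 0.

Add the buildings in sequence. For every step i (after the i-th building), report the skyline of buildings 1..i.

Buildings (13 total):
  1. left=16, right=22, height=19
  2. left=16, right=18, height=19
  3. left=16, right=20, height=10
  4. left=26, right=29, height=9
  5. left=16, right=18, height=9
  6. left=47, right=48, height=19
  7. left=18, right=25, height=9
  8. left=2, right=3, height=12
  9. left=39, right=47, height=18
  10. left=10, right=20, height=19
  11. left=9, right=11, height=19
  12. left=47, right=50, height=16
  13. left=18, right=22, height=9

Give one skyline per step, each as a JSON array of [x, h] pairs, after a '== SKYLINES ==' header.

== SKYLINES ==
[[16,19],[22,0]]
[[16,19],[22,0]]
[[16,19],[22,0]]
[[16,19],[22,0],[26,9],[29,0]]
[[16,19],[22,0],[26,9],[29,0]]
[[16,19],[22,0],[26,9],[29,0],[47,19],[48,0]]
[[16,19],[22,9],[25,0],[26,9],[29,0],[47,19],[48,0]]
[[2,12],[3,0],[16,19],[22,9],[25,0],[26,9],[29,0],[47,19],[48,0]]
[[2,12],[3,0],[16,19],[22,9],[25,0],[26,9],[29,0],[39,18],[47,19],[48,0]]
[[2,12],[3,0],[10,19],[22,9],[25,0],[26,9],[29,0],[39,18],[47,19],[48,0]]
[[2,12],[3,0],[9,19],[22,9],[25,0],[26,9],[29,0],[39,18],[47,19],[48,0]]
[[2,12],[3,0],[9,19],[22,9],[25,0],[26,9],[29,0],[39,18],[47,19],[48,16],[50,0]]
[[2,12],[3,0],[9,19],[22,9],[25,0],[26,9],[29,0],[39,18],[47,19],[48,16],[50,0]]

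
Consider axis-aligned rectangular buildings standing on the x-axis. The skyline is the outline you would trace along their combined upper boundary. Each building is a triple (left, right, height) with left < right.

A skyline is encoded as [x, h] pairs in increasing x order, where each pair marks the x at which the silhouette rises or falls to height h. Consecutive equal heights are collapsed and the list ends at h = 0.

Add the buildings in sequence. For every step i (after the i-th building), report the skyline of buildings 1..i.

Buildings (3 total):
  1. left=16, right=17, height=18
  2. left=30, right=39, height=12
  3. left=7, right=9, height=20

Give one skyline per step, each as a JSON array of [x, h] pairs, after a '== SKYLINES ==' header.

== SKYLINES ==
[[16,18],[17,0]]
[[16,18],[17,0],[30,12],[39,0]]
[[7,20],[9,0],[16,18],[17,0],[30,12],[39,0]]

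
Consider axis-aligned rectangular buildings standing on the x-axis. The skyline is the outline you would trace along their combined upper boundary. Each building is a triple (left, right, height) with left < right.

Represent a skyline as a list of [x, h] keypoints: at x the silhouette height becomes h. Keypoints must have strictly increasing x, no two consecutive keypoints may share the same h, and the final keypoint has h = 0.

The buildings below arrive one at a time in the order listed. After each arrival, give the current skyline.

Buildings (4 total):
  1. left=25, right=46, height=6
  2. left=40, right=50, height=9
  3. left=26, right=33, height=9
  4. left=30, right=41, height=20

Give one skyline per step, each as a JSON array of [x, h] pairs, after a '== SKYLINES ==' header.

== SKYLINES ==
[[25,6],[46,0]]
[[25,6],[40,9],[50,0]]
[[25,6],[26,9],[33,6],[40,9],[50,0]]
[[25,6],[26,9],[30,20],[41,9],[50,0]]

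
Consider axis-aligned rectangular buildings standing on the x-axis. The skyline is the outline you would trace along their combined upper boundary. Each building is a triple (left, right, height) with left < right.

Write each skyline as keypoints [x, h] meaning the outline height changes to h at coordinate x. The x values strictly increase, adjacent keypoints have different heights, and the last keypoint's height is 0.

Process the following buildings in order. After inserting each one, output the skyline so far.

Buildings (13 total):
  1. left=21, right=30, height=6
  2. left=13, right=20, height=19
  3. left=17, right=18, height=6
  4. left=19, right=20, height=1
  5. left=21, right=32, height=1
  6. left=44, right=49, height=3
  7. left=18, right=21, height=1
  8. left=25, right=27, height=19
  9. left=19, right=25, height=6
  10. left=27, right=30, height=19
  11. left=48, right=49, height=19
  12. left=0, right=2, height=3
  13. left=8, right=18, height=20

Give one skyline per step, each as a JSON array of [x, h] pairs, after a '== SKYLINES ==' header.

== SKYLINES ==
[[21,6],[30,0]]
[[13,19],[20,0],[21,6],[30,0]]
[[13,19],[20,0],[21,6],[30,0]]
[[13,19],[20,0],[21,6],[30,0]]
[[13,19],[20,0],[21,6],[30,1],[32,0]]
[[13,19],[20,0],[21,6],[30,1],[32,0],[44,3],[49,0]]
[[13,19],[20,1],[21,6],[30,1],[32,0],[44,3],[49,0]]
[[13,19],[20,1],[21,6],[25,19],[27,6],[30,1],[32,0],[44,3],[49,0]]
[[13,19],[20,6],[25,19],[27,6],[30,1],[32,0],[44,3],[49,0]]
[[13,19],[20,6],[25,19],[30,1],[32,0],[44,3],[49,0]]
[[13,19],[20,6],[25,19],[30,1],[32,0],[44,3],[48,19],[49,0]]
[[0,3],[2,0],[13,19],[20,6],[25,19],[30,1],[32,0],[44,3],[48,19],[49,0]]
[[0,3],[2,0],[8,20],[18,19],[20,6],[25,19],[30,1],[32,0],[44,3],[48,19],[49,0]]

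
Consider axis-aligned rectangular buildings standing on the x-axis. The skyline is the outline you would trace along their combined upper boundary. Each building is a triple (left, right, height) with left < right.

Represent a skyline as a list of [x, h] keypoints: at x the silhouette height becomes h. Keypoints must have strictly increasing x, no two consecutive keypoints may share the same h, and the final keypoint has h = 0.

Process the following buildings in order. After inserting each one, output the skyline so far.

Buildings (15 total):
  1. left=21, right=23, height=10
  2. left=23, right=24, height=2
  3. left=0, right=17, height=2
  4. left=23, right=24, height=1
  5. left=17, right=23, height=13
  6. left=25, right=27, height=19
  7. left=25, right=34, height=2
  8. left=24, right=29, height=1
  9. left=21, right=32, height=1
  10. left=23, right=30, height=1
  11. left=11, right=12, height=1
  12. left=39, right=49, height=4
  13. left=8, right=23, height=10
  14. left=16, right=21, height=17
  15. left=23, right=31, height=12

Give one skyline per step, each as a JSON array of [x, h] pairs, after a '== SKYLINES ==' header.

== SKYLINES ==
[[21,10],[23,0]]
[[21,10],[23,2],[24,0]]
[[0,2],[17,0],[21,10],[23,2],[24,0]]
[[0,2],[17,0],[21,10],[23,2],[24,0]]
[[0,2],[17,13],[23,2],[24,0]]
[[0,2],[17,13],[23,2],[24,0],[25,19],[27,0]]
[[0,2],[17,13],[23,2],[24,0],[25,19],[27,2],[34,0]]
[[0,2],[17,13],[23,2],[24,1],[25,19],[27,2],[34,0]]
[[0,2],[17,13],[23,2],[24,1],[25,19],[27,2],[34,0]]
[[0,2],[17,13],[23,2],[24,1],[25,19],[27,2],[34,0]]
[[0,2],[17,13],[23,2],[24,1],[25,19],[27,2],[34,0]]
[[0,2],[17,13],[23,2],[24,1],[25,19],[27,2],[34,0],[39,4],[49,0]]
[[0,2],[8,10],[17,13],[23,2],[24,1],[25,19],[27,2],[34,0],[39,4],[49,0]]
[[0,2],[8,10],[16,17],[21,13],[23,2],[24,1],[25,19],[27,2],[34,0],[39,4],[49,0]]
[[0,2],[8,10],[16,17],[21,13],[23,12],[25,19],[27,12],[31,2],[34,0],[39,4],[49,0]]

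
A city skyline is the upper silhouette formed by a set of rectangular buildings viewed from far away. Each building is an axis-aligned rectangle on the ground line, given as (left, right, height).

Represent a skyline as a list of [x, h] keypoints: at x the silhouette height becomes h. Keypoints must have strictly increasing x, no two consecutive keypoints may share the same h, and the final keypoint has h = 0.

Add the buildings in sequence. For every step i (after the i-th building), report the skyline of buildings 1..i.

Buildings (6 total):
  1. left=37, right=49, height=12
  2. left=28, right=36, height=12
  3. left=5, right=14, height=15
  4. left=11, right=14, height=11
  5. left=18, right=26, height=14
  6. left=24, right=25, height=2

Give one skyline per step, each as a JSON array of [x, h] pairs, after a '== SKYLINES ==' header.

== SKYLINES ==
[[37,12],[49,0]]
[[28,12],[36,0],[37,12],[49,0]]
[[5,15],[14,0],[28,12],[36,0],[37,12],[49,0]]
[[5,15],[14,0],[28,12],[36,0],[37,12],[49,0]]
[[5,15],[14,0],[18,14],[26,0],[28,12],[36,0],[37,12],[49,0]]
[[5,15],[14,0],[18,14],[26,0],[28,12],[36,0],[37,12],[49,0]]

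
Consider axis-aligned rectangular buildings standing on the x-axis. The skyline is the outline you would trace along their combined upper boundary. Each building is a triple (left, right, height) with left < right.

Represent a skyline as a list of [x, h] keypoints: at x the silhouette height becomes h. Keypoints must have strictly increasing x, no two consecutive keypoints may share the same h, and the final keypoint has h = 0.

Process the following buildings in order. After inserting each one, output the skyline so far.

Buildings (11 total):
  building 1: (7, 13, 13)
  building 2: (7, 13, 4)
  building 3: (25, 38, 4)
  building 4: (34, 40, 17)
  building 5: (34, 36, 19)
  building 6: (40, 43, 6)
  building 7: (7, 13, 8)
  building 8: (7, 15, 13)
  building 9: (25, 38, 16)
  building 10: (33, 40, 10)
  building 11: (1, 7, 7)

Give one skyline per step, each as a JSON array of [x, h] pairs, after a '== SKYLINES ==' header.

== SKYLINES ==
[[7,13],[13,0]]
[[7,13],[13,0]]
[[7,13],[13,0],[25,4],[38,0]]
[[7,13],[13,0],[25,4],[34,17],[40,0]]
[[7,13],[13,0],[25,4],[34,19],[36,17],[40,0]]
[[7,13],[13,0],[25,4],[34,19],[36,17],[40,6],[43,0]]
[[7,13],[13,0],[25,4],[34,19],[36,17],[40,6],[43,0]]
[[7,13],[15,0],[25,4],[34,19],[36,17],[40,6],[43,0]]
[[7,13],[15,0],[25,16],[34,19],[36,17],[40,6],[43,0]]
[[7,13],[15,0],[25,16],[34,19],[36,17],[40,6],[43,0]]
[[1,7],[7,13],[15,0],[25,16],[34,19],[36,17],[40,6],[43,0]]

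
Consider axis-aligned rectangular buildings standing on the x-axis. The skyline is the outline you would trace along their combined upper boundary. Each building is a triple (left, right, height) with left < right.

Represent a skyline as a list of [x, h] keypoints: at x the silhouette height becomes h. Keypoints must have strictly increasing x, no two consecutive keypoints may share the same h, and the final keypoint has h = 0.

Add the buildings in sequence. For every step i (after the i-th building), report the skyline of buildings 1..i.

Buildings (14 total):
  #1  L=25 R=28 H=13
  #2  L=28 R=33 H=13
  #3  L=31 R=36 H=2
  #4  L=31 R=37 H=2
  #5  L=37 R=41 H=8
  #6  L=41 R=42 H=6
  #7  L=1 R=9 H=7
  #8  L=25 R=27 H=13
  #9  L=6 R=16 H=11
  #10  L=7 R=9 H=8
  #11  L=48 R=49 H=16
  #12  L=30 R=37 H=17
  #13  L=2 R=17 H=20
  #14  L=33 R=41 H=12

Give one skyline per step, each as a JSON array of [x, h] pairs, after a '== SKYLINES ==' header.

== SKYLINES ==
[[25,13],[28,0]]
[[25,13],[33,0]]
[[25,13],[33,2],[36,0]]
[[25,13],[33,2],[37,0]]
[[25,13],[33,2],[37,8],[41,0]]
[[25,13],[33,2],[37,8],[41,6],[42,0]]
[[1,7],[9,0],[25,13],[33,2],[37,8],[41,6],[42,0]]
[[1,7],[9,0],[25,13],[33,2],[37,8],[41,6],[42,0]]
[[1,7],[6,11],[16,0],[25,13],[33,2],[37,8],[41,6],[42,0]]
[[1,7],[6,11],[16,0],[25,13],[33,2],[37,8],[41,6],[42,0]]
[[1,7],[6,11],[16,0],[25,13],[33,2],[37,8],[41,6],[42,0],[48,16],[49,0]]
[[1,7],[6,11],[16,0],[25,13],[30,17],[37,8],[41,6],[42,0],[48,16],[49,0]]
[[1,7],[2,20],[17,0],[25,13],[30,17],[37,8],[41,6],[42,0],[48,16],[49,0]]
[[1,7],[2,20],[17,0],[25,13],[30,17],[37,12],[41,6],[42,0],[48,16],[49,0]]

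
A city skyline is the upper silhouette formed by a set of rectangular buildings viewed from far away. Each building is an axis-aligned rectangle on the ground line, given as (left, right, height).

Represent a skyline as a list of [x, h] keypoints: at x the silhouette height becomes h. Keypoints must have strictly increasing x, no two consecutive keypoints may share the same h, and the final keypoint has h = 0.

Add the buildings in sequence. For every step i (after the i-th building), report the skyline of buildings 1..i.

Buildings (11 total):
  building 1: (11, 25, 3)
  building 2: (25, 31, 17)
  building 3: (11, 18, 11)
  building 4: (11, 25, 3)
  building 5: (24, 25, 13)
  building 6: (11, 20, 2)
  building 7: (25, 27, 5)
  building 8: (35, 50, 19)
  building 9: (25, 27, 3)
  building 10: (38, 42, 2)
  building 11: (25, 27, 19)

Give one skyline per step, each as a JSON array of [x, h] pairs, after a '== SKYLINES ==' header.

== SKYLINES ==
[[11,3],[25,0]]
[[11,3],[25,17],[31,0]]
[[11,11],[18,3],[25,17],[31,0]]
[[11,11],[18,3],[25,17],[31,0]]
[[11,11],[18,3],[24,13],[25,17],[31,0]]
[[11,11],[18,3],[24,13],[25,17],[31,0]]
[[11,11],[18,3],[24,13],[25,17],[31,0]]
[[11,11],[18,3],[24,13],[25,17],[31,0],[35,19],[50,0]]
[[11,11],[18,3],[24,13],[25,17],[31,0],[35,19],[50,0]]
[[11,11],[18,3],[24,13],[25,17],[31,0],[35,19],[50,0]]
[[11,11],[18,3],[24,13],[25,19],[27,17],[31,0],[35,19],[50,0]]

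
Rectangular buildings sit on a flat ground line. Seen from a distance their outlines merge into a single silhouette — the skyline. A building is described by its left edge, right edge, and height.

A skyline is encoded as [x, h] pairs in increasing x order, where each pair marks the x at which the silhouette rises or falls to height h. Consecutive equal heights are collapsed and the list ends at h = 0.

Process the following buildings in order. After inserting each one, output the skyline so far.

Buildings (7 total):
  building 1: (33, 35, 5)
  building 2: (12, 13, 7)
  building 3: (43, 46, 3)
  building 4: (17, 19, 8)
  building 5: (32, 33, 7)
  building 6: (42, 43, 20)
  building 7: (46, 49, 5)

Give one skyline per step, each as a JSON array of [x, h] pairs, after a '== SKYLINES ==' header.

== SKYLINES ==
[[33,5],[35,0]]
[[12,7],[13,0],[33,5],[35,0]]
[[12,7],[13,0],[33,5],[35,0],[43,3],[46,0]]
[[12,7],[13,0],[17,8],[19,0],[33,5],[35,0],[43,3],[46,0]]
[[12,7],[13,0],[17,8],[19,0],[32,7],[33,5],[35,0],[43,3],[46,0]]
[[12,7],[13,0],[17,8],[19,0],[32,7],[33,5],[35,0],[42,20],[43,3],[46,0]]
[[12,7],[13,0],[17,8],[19,0],[32,7],[33,5],[35,0],[42,20],[43,3],[46,5],[49,0]]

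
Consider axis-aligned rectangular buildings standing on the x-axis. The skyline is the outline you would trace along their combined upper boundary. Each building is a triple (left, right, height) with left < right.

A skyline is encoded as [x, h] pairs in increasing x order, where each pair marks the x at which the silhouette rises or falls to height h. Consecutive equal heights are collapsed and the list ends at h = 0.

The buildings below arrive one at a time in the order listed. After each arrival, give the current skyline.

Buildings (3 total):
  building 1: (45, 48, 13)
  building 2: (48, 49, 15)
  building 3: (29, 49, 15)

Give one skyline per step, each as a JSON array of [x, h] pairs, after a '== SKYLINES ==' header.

== SKYLINES ==
[[45,13],[48,0]]
[[45,13],[48,15],[49,0]]
[[29,15],[49,0]]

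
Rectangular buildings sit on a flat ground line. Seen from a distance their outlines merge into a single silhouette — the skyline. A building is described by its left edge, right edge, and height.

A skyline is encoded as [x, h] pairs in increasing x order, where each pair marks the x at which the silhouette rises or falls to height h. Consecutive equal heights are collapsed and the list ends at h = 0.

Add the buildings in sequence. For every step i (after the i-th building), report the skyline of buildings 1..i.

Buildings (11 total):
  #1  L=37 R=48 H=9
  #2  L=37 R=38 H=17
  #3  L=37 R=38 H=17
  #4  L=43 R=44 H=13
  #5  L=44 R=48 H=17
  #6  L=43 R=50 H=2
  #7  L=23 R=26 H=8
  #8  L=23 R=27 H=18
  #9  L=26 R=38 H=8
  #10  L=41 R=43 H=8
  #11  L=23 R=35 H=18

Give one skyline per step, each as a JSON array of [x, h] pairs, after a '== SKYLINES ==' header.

== SKYLINES ==
[[37,9],[48,0]]
[[37,17],[38,9],[48,0]]
[[37,17],[38,9],[48,0]]
[[37,17],[38,9],[43,13],[44,9],[48,0]]
[[37,17],[38,9],[43,13],[44,17],[48,0]]
[[37,17],[38,9],[43,13],[44,17],[48,2],[50,0]]
[[23,8],[26,0],[37,17],[38,9],[43,13],[44,17],[48,2],[50,0]]
[[23,18],[27,0],[37,17],[38,9],[43,13],[44,17],[48,2],[50,0]]
[[23,18],[27,8],[37,17],[38,9],[43,13],[44,17],[48,2],[50,0]]
[[23,18],[27,8],[37,17],[38,9],[43,13],[44,17],[48,2],[50,0]]
[[23,18],[35,8],[37,17],[38,9],[43,13],[44,17],[48,2],[50,0]]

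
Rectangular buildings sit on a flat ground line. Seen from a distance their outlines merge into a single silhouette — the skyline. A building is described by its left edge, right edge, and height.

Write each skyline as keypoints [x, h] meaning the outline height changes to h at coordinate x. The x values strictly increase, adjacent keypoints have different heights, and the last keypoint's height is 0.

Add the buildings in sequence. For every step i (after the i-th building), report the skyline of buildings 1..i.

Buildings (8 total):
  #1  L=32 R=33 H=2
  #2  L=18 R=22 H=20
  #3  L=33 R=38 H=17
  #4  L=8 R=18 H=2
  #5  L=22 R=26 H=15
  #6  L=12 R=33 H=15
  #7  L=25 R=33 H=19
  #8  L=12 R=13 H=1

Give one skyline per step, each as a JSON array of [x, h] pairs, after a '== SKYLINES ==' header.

== SKYLINES ==
[[32,2],[33,0]]
[[18,20],[22,0],[32,2],[33,0]]
[[18,20],[22,0],[32,2],[33,17],[38,0]]
[[8,2],[18,20],[22,0],[32,2],[33,17],[38,0]]
[[8,2],[18,20],[22,15],[26,0],[32,2],[33,17],[38,0]]
[[8,2],[12,15],[18,20],[22,15],[33,17],[38,0]]
[[8,2],[12,15],[18,20],[22,15],[25,19],[33,17],[38,0]]
[[8,2],[12,15],[18,20],[22,15],[25,19],[33,17],[38,0]]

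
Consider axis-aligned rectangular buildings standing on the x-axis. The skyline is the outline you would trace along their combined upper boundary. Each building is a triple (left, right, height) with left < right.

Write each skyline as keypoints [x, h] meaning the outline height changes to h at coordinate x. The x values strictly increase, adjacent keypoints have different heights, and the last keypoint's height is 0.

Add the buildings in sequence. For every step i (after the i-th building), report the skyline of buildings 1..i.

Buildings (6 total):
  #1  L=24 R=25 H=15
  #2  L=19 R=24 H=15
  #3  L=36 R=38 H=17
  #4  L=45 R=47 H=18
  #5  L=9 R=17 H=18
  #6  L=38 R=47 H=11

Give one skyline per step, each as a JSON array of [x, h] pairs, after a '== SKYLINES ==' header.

== SKYLINES ==
[[24,15],[25,0]]
[[19,15],[25,0]]
[[19,15],[25,0],[36,17],[38,0]]
[[19,15],[25,0],[36,17],[38,0],[45,18],[47,0]]
[[9,18],[17,0],[19,15],[25,0],[36,17],[38,0],[45,18],[47,0]]
[[9,18],[17,0],[19,15],[25,0],[36,17],[38,11],[45,18],[47,0]]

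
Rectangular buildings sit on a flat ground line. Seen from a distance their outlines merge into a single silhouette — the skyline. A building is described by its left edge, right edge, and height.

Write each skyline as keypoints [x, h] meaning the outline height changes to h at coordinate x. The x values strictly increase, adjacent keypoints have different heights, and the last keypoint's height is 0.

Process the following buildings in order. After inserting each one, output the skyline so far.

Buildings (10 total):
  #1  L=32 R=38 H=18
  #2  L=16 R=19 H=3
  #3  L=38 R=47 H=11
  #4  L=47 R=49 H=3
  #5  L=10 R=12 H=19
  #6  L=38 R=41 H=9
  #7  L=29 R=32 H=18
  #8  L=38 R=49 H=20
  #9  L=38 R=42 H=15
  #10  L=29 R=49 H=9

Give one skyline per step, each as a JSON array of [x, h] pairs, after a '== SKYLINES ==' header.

== SKYLINES ==
[[32,18],[38,0]]
[[16,3],[19,0],[32,18],[38,0]]
[[16,3],[19,0],[32,18],[38,11],[47,0]]
[[16,3],[19,0],[32,18],[38,11],[47,3],[49,0]]
[[10,19],[12,0],[16,3],[19,0],[32,18],[38,11],[47,3],[49,0]]
[[10,19],[12,0],[16,3],[19,0],[32,18],[38,11],[47,3],[49,0]]
[[10,19],[12,0],[16,3],[19,0],[29,18],[38,11],[47,3],[49,0]]
[[10,19],[12,0],[16,3],[19,0],[29,18],[38,20],[49,0]]
[[10,19],[12,0],[16,3],[19,0],[29,18],[38,20],[49,0]]
[[10,19],[12,0],[16,3],[19,0],[29,18],[38,20],[49,0]]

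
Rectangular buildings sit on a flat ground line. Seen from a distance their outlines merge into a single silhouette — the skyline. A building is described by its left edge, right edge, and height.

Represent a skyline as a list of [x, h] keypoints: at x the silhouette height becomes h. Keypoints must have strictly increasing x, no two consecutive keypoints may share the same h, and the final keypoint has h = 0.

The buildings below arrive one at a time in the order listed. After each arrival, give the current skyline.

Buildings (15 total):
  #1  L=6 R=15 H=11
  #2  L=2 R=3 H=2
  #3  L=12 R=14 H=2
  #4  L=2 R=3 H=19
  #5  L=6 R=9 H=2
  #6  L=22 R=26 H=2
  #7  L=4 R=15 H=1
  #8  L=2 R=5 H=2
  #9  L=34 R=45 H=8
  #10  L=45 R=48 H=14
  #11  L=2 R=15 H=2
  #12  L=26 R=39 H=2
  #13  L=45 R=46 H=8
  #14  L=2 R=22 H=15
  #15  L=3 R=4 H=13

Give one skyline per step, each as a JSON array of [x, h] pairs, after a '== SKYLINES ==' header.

== SKYLINES ==
[[6,11],[15,0]]
[[2,2],[3,0],[6,11],[15,0]]
[[2,2],[3,0],[6,11],[15,0]]
[[2,19],[3,0],[6,11],[15,0]]
[[2,19],[3,0],[6,11],[15,0]]
[[2,19],[3,0],[6,11],[15,0],[22,2],[26,0]]
[[2,19],[3,0],[4,1],[6,11],[15,0],[22,2],[26,0]]
[[2,19],[3,2],[5,1],[6,11],[15,0],[22,2],[26,0]]
[[2,19],[3,2],[5,1],[6,11],[15,0],[22,2],[26,0],[34,8],[45,0]]
[[2,19],[3,2],[5,1],[6,11],[15,0],[22,2],[26,0],[34,8],[45,14],[48,0]]
[[2,19],[3,2],[6,11],[15,0],[22,2],[26,0],[34,8],[45,14],[48,0]]
[[2,19],[3,2],[6,11],[15,0],[22,2],[34,8],[45,14],[48,0]]
[[2,19],[3,2],[6,11],[15,0],[22,2],[34,8],[45,14],[48,0]]
[[2,19],[3,15],[22,2],[34,8],[45,14],[48,0]]
[[2,19],[3,15],[22,2],[34,8],[45,14],[48,0]]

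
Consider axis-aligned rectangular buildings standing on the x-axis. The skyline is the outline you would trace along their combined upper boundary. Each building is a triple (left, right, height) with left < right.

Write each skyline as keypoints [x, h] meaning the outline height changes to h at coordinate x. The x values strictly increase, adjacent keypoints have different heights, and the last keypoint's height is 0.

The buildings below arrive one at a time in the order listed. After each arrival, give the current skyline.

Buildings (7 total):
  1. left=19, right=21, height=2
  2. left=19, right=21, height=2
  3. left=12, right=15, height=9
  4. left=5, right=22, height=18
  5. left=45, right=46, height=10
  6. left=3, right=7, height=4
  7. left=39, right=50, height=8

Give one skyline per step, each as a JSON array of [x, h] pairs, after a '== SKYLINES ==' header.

== SKYLINES ==
[[19,2],[21,0]]
[[19,2],[21,0]]
[[12,9],[15,0],[19,2],[21,0]]
[[5,18],[22,0]]
[[5,18],[22,0],[45,10],[46,0]]
[[3,4],[5,18],[22,0],[45,10],[46,0]]
[[3,4],[5,18],[22,0],[39,8],[45,10],[46,8],[50,0]]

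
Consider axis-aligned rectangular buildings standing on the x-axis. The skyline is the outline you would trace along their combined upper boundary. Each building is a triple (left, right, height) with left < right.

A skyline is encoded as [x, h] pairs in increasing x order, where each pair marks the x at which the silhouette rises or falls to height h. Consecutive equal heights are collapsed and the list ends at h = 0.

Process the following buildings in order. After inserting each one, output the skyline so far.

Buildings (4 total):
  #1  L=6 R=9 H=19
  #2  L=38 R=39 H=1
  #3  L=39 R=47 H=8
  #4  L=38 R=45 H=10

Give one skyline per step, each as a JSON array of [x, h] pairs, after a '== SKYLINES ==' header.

== SKYLINES ==
[[6,19],[9,0]]
[[6,19],[9,0],[38,1],[39,0]]
[[6,19],[9,0],[38,1],[39,8],[47,0]]
[[6,19],[9,0],[38,10],[45,8],[47,0]]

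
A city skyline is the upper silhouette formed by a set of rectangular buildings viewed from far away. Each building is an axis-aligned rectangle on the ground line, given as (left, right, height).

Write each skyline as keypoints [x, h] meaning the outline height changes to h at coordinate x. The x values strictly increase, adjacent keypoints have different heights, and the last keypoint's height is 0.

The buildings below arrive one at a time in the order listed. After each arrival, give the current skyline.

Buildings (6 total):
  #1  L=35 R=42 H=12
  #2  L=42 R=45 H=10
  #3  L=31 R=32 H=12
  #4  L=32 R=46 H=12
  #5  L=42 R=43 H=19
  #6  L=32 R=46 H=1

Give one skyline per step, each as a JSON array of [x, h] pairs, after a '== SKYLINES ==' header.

== SKYLINES ==
[[35,12],[42,0]]
[[35,12],[42,10],[45,0]]
[[31,12],[32,0],[35,12],[42,10],[45,0]]
[[31,12],[46,0]]
[[31,12],[42,19],[43,12],[46,0]]
[[31,12],[42,19],[43,12],[46,0]]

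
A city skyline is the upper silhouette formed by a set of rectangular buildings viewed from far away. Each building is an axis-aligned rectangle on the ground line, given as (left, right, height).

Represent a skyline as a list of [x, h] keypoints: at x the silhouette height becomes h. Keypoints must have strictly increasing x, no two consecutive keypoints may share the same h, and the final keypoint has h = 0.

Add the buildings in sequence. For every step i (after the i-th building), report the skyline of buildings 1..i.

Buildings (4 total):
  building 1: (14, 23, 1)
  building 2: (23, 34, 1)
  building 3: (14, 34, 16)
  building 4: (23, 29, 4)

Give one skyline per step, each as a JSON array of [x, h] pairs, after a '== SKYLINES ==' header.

== SKYLINES ==
[[14,1],[23,0]]
[[14,1],[34,0]]
[[14,16],[34,0]]
[[14,16],[34,0]]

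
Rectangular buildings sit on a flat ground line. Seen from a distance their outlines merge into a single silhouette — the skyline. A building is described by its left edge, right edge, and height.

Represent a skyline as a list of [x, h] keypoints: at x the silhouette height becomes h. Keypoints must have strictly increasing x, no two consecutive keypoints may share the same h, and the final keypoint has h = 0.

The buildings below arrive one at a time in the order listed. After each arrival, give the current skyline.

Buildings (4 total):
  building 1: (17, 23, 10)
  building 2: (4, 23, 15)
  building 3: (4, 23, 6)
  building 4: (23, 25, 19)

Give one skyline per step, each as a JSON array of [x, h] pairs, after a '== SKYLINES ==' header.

== SKYLINES ==
[[17,10],[23,0]]
[[4,15],[23,0]]
[[4,15],[23,0]]
[[4,15],[23,19],[25,0]]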